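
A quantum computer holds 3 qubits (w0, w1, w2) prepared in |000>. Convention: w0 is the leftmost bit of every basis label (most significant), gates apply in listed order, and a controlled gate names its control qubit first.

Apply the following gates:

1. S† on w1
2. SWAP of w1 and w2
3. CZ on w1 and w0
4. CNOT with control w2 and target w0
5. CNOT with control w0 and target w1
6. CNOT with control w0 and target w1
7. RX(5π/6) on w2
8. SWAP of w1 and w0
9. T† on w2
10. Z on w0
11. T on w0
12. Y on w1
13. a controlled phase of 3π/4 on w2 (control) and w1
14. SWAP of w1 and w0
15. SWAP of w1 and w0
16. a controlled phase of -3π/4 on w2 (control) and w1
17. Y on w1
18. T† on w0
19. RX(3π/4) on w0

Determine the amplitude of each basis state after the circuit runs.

The final amplitudes are sqrt(2 - sqrt(2))*(-sqrt(2) + sqrt(6))/8 on |000>, sqrt(2 - sqrt(2))*(-sqrt(6) - sqrt(2))*exp(I*pi/4)/8 on |001>, 0 on |010>, 0 on |011>, -sqrt(6)*I*sqrt(sqrt(2) + 2)/8 + sqrt(2)*I*sqrt(sqrt(2) + 2)/8 on |100>, sqrt(sqrt(2) + 2)*(sqrt(2) + sqrt(6))*exp(3*I*pi/4)/8 on |101>, 0 on |110>, 0 on |111>. Key observation: gates 11-18 undo each other exactly, leaving only the rest of the circuit to track.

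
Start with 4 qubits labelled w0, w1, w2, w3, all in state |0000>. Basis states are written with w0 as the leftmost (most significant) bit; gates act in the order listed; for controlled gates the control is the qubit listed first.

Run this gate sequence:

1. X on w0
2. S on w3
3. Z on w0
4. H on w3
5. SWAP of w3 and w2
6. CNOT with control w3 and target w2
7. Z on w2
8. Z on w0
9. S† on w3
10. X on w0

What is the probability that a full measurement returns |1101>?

A full measurement returns |1101> with probability 0.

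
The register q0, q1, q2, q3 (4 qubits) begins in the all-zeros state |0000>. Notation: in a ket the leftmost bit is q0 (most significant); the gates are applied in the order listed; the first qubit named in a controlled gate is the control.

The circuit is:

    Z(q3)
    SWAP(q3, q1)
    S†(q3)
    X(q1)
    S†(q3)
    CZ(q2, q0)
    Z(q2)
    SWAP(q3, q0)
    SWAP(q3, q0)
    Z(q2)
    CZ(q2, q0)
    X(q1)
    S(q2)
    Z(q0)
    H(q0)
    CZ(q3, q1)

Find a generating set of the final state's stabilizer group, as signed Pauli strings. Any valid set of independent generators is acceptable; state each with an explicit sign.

The final state is stabilized by the group generated by +XIII, +IZII, +IIZI, +IIIZ; other independent generating sets are equally valid.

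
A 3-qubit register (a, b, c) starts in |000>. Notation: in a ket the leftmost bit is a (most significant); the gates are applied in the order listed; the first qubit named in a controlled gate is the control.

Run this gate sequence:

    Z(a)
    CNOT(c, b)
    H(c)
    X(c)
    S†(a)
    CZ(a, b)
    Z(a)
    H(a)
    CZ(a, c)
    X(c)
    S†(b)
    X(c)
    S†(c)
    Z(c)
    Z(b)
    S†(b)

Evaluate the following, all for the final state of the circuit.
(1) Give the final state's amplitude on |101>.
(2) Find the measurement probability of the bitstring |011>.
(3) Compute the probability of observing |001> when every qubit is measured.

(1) The final state's coefficient on |101> equals -I/2.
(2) A full measurement returns |011> with probability 0.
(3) A full measurement returns |001> with probability 1/4.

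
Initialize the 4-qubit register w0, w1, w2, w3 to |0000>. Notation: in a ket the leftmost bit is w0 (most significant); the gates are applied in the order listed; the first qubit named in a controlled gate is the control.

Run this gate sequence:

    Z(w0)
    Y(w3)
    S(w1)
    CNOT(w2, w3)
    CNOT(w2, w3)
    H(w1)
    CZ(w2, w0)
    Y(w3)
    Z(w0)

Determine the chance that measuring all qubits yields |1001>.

Outcome |1001> occurs with probability 0.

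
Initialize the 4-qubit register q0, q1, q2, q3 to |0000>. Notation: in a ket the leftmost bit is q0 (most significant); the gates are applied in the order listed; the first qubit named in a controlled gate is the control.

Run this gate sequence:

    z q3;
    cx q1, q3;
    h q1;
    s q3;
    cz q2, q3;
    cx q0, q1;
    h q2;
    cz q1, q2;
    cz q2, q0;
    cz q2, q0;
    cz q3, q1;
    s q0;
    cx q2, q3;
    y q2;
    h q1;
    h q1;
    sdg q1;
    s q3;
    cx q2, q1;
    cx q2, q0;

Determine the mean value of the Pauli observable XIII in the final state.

In the final state, XIII has expectation 0.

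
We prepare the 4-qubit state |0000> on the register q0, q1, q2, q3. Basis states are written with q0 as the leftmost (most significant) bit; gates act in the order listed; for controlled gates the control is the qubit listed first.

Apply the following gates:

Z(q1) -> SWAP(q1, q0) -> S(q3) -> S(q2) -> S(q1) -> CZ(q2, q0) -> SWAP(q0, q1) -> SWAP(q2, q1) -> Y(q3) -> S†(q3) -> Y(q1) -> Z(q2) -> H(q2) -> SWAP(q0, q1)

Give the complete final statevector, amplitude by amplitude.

The resulting statevector has amplitude sqrt(2)*I/2 on |1001>, sqrt(2)*I/2 on |1011>, and 0 on every other basis state.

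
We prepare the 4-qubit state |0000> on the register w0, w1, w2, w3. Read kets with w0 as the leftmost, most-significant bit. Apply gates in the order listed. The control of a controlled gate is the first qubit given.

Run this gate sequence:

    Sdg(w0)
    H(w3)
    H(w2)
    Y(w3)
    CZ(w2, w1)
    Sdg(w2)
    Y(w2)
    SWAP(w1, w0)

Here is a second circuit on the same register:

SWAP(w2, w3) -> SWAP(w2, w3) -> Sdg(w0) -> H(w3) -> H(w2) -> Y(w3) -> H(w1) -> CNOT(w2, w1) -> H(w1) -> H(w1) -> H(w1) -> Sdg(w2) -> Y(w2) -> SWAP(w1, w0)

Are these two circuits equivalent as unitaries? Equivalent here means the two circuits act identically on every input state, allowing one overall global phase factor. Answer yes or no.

Yes: on every input state the two circuits agree up to one overall phase factor.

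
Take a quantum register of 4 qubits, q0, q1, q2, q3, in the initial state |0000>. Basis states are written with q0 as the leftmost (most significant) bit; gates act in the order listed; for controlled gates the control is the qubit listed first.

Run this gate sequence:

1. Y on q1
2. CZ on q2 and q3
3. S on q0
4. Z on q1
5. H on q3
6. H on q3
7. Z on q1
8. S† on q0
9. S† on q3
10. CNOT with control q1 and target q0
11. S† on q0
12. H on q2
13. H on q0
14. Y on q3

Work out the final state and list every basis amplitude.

The resulting statevector has amplitude I/2 on |0101>, I/2 on |0111>, -I/2 on |1101>, -I/2 on |1111>, and 0 on every other basis state.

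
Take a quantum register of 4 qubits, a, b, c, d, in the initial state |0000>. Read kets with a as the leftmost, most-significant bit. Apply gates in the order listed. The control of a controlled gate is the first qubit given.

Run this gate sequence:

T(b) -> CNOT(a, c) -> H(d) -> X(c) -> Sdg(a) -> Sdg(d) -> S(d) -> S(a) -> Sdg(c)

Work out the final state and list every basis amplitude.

The final amplitudes are -sqrt(2)*I/2 on |0010>, -sqrt(2)*I/2 on |0011>, and 0 on every other basis state.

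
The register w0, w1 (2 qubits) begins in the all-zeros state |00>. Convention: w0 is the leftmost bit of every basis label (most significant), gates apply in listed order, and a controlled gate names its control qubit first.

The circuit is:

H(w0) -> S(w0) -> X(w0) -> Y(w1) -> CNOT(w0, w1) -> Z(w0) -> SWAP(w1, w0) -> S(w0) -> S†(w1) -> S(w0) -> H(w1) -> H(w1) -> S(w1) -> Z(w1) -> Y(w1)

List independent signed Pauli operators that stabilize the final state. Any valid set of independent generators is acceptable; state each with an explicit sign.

The stabilizer group can be generated by +XY, +ZZ, among other valid generating sets.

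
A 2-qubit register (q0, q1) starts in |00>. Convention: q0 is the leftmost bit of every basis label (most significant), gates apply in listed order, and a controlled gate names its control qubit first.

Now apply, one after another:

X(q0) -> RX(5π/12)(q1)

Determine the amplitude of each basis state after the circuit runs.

The final amplitudes are 0 on |00>, 0 on |01>, sqrt(6 - 3*sqrt(2))/4 + sqrt(sqrt(2) + 2)/4 on |10>, -I*sqrt(3*sqrt(2) + 6)/4 + I*sqrt(2 - sqrt(2))/4 on |11>.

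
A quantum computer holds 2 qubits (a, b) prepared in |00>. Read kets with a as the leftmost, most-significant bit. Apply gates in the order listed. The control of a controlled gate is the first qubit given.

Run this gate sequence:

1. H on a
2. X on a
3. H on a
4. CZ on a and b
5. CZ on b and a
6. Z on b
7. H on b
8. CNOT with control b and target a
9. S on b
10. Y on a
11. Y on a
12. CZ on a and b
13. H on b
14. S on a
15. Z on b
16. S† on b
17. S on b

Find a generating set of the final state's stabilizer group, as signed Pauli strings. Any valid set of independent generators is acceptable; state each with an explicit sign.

The final state is stabilized by the group generated by +XZ, -ZX; other independent generating sets are equally valid.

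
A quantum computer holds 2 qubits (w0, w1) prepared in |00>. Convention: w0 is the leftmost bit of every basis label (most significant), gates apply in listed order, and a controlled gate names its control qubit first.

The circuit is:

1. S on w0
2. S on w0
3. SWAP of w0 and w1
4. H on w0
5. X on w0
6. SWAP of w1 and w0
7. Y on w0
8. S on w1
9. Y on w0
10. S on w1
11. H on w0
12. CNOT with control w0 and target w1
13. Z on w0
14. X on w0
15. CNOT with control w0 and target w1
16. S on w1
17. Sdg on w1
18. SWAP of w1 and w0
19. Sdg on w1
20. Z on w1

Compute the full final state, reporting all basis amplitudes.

The final amplitudes are 1/2 on |00>, -I/2 on |01>, -1/2 on |10>, I/2 on |11>.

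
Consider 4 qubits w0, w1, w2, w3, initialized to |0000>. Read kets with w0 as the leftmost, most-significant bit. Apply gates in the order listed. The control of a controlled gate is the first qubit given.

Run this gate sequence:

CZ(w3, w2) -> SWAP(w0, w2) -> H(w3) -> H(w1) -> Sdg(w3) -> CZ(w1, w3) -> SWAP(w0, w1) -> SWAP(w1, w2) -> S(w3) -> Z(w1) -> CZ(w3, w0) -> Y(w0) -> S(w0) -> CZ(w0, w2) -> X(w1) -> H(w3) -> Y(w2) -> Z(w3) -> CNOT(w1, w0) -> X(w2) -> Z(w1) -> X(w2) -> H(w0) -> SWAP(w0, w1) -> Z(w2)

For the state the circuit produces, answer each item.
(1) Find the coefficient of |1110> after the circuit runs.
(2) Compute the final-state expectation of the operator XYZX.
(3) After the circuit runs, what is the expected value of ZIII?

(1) The final state's coefficient on |1110> equals -1/2 - I/2.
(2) In the final state, XYZX has expectation 0.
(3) In the final state, ZIII has expectation -1.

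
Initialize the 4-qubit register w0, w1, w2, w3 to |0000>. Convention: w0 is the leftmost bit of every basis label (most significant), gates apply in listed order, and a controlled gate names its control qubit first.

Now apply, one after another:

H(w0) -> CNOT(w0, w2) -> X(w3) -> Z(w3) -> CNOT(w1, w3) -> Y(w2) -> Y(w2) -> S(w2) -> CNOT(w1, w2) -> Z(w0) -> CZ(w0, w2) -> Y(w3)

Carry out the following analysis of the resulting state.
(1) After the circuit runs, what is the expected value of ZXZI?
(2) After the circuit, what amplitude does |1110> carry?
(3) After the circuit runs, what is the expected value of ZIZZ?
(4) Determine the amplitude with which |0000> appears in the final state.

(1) The expectation value of ZXZI is 0.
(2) |1110> carries amplitude 0 in the final state.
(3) The observable ZIZZ averages to 1.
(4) |0000> carries amplitude sqrt(2)*I/2 in the final state.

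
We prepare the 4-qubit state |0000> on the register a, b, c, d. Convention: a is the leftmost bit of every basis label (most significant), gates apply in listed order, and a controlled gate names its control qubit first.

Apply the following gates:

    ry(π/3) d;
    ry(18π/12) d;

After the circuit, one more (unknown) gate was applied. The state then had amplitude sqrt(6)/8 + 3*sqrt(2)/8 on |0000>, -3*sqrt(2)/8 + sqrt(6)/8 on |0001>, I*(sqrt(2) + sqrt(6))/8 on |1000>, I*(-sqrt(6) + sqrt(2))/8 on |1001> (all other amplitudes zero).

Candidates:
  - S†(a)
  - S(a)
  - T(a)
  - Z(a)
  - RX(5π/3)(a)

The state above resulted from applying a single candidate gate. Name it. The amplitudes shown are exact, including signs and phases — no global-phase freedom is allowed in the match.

It was RX(5π/3)(a) that produced the state shown.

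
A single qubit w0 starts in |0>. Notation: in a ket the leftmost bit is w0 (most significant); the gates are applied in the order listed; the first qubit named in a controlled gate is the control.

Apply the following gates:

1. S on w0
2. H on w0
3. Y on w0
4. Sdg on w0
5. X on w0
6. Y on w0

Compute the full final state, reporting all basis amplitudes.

After the circuit, the state carries amplitude -sqrt(2)/2 on |0>, sqrt(2)*I/2 on |1>.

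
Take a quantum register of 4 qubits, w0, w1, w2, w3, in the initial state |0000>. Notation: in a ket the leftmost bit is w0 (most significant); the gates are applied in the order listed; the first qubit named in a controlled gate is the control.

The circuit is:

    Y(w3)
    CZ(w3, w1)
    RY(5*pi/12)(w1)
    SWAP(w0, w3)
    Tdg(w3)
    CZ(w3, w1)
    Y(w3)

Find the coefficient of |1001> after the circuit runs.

The final state's coefficient on |1001> equals -sqrt(sqrt(2) + 2)/4 - sqrt(6 - 3*sqrt(2))/4.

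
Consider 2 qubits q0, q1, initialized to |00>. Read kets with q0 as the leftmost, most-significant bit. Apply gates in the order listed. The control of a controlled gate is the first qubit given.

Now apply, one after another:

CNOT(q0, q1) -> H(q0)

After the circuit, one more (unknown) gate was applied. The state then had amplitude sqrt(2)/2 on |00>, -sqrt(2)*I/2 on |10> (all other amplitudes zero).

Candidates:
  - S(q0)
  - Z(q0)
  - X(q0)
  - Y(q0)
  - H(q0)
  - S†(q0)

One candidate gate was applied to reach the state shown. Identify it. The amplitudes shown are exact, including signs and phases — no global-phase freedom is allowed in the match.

The applied gate was S†(q0).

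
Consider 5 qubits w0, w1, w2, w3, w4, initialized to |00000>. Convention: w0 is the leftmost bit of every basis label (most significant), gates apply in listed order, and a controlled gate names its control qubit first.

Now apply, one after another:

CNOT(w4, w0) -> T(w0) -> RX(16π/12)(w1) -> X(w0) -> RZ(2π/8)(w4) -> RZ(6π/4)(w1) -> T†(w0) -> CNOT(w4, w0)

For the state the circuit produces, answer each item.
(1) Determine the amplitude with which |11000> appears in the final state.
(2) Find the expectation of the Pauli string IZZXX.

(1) The final state's coefficient on |11000> equals -sqrt(3)*exp(7*I*pi/8)/2.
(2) In the final state, IZZXX has expectation 0.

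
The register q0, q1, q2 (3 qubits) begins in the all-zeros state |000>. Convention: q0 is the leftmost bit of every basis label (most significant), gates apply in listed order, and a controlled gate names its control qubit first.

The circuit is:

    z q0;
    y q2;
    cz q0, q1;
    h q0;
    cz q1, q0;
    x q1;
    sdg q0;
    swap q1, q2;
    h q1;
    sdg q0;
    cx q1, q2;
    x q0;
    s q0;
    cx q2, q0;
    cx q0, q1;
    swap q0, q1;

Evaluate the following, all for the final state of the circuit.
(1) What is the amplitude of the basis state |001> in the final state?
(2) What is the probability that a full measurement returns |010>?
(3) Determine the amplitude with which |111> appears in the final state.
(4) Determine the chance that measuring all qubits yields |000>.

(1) The final state's coefficient on |001> equals -1/2.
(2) Outcome |010> occurs with probability 1/4.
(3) The final state's coefficient on |111> equals -I/2.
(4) Outcome |000> occurs with probability 0.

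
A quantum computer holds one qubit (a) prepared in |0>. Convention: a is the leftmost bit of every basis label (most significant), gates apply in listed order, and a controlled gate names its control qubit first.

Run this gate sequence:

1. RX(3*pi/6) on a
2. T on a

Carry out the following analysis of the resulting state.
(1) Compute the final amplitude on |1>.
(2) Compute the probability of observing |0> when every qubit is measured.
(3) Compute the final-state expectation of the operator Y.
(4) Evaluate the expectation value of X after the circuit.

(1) The final state's coefficient on |1> equals -sqrt(2)*exp(3*I*pi/4)/2.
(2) Outcome |0> occurs with probability 1/2.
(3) The observable Y averages to -sqrt(2)/2.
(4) The observable X averages to sqrt(2)/2.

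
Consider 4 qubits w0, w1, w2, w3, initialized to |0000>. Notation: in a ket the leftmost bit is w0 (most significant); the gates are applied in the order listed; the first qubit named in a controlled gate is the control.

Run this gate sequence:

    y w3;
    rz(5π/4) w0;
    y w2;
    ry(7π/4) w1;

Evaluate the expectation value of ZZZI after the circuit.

The observable ZZZI averages to -sqrt(2)/2.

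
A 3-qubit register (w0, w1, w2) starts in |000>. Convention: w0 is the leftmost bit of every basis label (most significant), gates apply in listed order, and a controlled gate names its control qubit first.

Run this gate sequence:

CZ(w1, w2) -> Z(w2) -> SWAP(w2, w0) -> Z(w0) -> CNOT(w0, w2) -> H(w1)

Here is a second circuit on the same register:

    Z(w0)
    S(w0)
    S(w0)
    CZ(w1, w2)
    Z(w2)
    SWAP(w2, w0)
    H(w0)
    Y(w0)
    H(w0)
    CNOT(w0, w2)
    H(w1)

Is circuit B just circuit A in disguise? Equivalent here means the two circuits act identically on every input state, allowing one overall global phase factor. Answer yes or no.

No — the two circuits implement different unitaries, even allowing a global phase.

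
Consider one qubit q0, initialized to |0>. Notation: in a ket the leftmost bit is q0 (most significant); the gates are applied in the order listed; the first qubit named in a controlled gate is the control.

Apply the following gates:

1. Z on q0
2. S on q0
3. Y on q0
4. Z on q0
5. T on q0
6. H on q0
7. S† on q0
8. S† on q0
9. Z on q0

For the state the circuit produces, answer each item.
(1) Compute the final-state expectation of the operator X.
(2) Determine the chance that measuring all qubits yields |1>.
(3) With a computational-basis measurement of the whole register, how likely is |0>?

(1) In the final state, X has expectation -1.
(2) Outcome |1> occurs with probability 1/2.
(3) Outcome |0> occurs with probability 1/2.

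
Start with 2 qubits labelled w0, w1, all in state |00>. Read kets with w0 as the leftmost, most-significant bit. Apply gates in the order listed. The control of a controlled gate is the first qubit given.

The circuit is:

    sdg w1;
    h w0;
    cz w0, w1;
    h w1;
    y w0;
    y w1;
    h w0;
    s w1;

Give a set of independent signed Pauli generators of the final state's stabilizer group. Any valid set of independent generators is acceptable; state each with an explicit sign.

The final state is stabilized by the group generated by -IY, -ZI; other independent generating sets are equally valid.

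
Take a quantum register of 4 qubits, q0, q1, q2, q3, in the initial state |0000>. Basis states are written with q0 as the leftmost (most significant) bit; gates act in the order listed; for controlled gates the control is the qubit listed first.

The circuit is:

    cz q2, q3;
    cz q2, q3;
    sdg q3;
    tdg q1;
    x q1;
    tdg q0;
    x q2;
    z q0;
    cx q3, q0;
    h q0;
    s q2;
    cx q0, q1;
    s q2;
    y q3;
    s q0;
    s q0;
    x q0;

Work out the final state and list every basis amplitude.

The final amplitudes are sqrt(2)*I/2 on |0011>, -sqrt(2)*I/2 on |1111>, and 0 on every other basis state.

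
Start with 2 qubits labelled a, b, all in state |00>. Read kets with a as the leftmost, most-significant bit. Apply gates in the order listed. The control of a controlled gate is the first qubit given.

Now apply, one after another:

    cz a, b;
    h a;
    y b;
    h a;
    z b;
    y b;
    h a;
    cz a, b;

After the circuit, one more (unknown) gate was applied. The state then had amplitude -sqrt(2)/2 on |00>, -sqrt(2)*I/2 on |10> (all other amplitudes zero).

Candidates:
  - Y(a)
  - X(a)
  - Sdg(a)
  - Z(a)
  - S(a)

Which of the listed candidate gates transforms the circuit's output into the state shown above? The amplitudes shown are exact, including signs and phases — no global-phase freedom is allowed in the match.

It was S(a) that produced the state shown.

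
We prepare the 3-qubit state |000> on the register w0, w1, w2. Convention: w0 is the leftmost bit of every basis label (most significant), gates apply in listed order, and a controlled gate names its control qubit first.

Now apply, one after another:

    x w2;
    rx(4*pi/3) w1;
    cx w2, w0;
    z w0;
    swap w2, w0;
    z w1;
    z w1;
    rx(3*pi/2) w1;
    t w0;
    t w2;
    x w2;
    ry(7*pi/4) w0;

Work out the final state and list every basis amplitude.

After the circuit, the state carries amplitude -sqrt(6)*I*sqrt(2 - sqrt(2))/8 + sqrt(2)*I*sqrt(2 - sqrt(2))/8 on |000>, 0 on |001>, sqrt(2 - sqrt(2))*(-sqrt(6) - sqrt(2))/8 on |010>, 0 on |011>, -sqrt(6)*I*sqrt(sqrt(2) + 2)/8 + sqrt(2)*I*sqrt(sqrt(2) + 2)/8 on |100>, 0 on |101>, sqrt(sqrt(2) + 2)*(-sqrt(6) - sqrt(2))/8 on |110>, 0 on |111>.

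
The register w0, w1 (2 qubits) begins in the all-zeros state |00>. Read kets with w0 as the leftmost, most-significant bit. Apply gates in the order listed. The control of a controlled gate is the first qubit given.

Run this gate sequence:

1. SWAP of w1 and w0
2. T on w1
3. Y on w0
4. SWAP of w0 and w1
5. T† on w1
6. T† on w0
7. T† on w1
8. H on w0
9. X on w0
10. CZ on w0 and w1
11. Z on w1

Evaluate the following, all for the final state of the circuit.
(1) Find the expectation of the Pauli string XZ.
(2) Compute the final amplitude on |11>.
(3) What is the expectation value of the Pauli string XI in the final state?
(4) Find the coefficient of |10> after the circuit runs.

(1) In the final state, XZ has expectation 1.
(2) |11> carries amplitude sqrt(2)/2 in the final state.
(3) The expectation value of XI is -1.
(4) The amplitude on |10> is 0.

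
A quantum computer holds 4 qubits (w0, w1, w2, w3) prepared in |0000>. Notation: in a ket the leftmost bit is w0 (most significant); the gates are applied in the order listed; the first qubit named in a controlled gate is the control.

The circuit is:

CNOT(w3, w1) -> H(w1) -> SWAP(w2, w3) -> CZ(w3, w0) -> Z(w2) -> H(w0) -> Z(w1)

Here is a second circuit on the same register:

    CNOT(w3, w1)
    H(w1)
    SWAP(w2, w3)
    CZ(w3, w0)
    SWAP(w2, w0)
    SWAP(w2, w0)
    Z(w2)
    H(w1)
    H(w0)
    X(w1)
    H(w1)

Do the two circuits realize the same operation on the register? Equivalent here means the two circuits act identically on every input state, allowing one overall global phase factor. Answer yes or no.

Yes: on every input state the two circuits agree up to one overall phase factor.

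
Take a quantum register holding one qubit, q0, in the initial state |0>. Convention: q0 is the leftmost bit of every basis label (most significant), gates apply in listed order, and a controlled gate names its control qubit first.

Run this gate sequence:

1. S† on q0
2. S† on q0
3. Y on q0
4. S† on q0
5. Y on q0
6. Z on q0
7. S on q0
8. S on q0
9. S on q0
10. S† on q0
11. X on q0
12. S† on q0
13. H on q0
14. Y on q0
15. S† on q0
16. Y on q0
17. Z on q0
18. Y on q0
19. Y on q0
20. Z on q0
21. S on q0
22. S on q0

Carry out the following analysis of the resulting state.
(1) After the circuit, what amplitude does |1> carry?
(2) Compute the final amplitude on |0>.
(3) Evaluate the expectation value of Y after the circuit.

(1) The final state's coefficient on |1> equals -sqrt(2)/2. Key observation: steps 17-20 multiply out to the identity, so the circuit reduces to the remaining gates.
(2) The amplitude on |0> is sqrt(2)*I/2.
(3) In the final state, Y has expectation 1.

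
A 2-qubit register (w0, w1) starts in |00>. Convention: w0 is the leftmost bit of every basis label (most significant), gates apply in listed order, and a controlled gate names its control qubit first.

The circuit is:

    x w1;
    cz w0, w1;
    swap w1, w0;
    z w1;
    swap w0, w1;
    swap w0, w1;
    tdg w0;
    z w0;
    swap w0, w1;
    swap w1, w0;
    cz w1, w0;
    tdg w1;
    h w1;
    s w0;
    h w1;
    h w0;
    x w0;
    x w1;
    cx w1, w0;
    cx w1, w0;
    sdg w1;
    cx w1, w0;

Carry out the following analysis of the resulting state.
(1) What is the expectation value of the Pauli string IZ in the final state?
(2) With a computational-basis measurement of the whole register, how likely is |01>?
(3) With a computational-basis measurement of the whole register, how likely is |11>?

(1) In the final state, IZ has expectation -1.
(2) A full measurement returns |01> with probability 1/2.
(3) The probability of measuring |11> is 1/2.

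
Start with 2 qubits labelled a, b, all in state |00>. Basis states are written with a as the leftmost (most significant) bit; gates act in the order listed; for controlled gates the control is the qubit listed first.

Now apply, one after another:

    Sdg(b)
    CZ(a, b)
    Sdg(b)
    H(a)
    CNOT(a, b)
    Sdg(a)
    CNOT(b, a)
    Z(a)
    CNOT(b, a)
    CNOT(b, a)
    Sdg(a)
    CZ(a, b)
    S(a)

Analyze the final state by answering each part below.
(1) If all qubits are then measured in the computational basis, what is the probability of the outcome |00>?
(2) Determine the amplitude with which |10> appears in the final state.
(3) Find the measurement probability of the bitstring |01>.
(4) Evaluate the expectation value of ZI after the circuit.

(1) Outcome |00> occurs with probability 1/2.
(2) The amplitude on |10> is 0.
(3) The probability of measuring |01> is 1/2.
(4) The expectation value of ZI is 1.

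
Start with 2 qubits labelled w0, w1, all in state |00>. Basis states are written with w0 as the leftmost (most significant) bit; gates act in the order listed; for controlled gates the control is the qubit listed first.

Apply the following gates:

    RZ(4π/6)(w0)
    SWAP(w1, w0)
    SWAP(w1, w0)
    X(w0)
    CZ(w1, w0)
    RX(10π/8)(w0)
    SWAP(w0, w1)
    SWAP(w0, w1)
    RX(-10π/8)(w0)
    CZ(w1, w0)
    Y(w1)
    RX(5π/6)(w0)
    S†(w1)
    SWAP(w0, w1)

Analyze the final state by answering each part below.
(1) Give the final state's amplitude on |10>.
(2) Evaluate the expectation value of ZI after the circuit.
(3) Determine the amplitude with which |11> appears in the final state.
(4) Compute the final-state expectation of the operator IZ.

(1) |10> carries amplitude (-sqrt(6) - sqrt(2))*exp(I*pi/6)/4 in the final state. Key observation: the block from step 5 through step 10 cancels to the identity and can be dropped.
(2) In the final state, ZI has expectation -1.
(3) The final state's coefficient on |11> equals (-sqrt(6) + sqrt(2))*exp(2*I*pi/3)/4.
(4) The expectation value of IZ is sqrt(3)/2.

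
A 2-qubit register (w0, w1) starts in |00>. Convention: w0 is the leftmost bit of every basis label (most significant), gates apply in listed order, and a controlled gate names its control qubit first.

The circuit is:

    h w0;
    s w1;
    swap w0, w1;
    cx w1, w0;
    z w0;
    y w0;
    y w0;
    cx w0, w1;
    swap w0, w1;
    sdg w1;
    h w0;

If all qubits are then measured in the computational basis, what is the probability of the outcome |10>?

Outcome |10> occurs with probability 1/4.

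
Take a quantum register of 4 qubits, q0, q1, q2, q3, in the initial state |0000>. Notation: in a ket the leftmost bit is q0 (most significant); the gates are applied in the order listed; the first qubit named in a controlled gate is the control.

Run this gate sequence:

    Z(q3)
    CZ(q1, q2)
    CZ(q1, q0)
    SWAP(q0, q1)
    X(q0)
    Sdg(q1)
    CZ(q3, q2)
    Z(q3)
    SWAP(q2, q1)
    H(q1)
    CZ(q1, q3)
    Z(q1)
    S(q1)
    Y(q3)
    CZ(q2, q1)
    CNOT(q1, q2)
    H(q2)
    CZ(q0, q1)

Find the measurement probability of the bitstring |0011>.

Outcome |0011> occurs with probability 0.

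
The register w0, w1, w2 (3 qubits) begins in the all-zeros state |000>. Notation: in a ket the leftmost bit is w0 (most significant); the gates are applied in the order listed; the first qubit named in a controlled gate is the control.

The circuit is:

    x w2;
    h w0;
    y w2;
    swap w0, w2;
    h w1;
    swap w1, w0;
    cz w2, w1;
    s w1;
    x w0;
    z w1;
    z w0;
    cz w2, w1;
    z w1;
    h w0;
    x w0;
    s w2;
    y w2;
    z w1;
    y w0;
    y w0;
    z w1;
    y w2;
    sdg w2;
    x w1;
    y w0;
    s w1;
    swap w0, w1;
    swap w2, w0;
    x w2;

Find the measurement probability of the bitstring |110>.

The probability of measuring |110> is 1/2.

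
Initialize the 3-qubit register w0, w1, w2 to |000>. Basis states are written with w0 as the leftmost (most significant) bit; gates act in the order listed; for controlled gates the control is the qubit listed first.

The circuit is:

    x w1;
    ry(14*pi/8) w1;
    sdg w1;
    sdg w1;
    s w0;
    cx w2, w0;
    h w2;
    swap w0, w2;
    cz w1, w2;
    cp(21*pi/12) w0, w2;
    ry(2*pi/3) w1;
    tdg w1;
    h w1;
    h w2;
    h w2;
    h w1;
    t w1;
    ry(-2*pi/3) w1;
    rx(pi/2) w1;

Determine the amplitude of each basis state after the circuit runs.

After the circuit, the state carries amplitude -sqrt(2 - sqrt(2))/4 - I*sqrt(sqrt(2) + 2)/4 on |000>, 0 on |001>, sqrt(sqrt(2) + 2)/4 + I*sqrt(2 - sqrt(2))/4 on |010>, 0 on |011>, -sqrt(2 - sqrt(2))/4 - I*sqrt(sqrt(2) + 2)/4 on |100>, 0 on |101>, sqrt(sqrt(2) + 2)/4 + I*sqrt(2 - sqrt(2))/4 on |110>, 0 on |111>. Key observation: steps 11-18 multiply out to the identity, so the circuit reduces to the remaining gates.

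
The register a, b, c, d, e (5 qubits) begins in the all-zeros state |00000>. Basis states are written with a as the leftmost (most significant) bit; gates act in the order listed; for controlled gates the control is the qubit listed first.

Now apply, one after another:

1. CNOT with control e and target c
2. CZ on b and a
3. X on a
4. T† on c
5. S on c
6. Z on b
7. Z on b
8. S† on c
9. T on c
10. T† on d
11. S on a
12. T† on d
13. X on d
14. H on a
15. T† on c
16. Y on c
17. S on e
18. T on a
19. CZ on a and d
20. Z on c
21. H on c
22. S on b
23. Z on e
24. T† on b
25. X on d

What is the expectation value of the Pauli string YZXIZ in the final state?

The observable YZXIZ averages to -sqrt(2)/2. Key observation: the block from step 4 through step 9 cancels to the identity and can be dropped.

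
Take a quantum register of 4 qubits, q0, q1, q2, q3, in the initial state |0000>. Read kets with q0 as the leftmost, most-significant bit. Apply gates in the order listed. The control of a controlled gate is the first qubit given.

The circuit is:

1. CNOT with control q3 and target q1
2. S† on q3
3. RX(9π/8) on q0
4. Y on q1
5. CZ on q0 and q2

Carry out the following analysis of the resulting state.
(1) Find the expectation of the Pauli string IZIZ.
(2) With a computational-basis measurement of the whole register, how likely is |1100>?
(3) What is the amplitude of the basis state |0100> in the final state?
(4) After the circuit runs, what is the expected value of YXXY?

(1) The observable IZIZ averages to -1.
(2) Outcome |1100> occurs with probability sin(7*pi/16)**2.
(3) The final state's coefficient on |0100> equals -I*sin(pi/16).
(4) The expectation value of YXXY is 0.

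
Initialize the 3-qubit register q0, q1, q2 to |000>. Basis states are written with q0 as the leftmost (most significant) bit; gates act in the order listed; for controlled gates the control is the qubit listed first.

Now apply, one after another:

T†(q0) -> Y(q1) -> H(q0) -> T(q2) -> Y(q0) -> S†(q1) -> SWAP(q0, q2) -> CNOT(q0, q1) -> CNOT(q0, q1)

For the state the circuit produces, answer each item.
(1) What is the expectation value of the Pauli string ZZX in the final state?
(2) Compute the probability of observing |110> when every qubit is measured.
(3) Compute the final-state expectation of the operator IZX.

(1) The observable ZZX averages to 1.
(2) The probability of measuring |110> is 0.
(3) The observable IZX averages to 1.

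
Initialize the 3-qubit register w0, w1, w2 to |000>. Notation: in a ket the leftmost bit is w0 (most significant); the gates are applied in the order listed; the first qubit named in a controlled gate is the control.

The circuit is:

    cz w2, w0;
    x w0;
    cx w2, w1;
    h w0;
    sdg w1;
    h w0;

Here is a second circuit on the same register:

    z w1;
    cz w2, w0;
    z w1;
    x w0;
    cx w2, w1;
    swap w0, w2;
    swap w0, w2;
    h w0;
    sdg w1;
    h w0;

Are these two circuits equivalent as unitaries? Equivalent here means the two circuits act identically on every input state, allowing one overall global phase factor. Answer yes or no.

Yes, they are equivalent — the unitaries differ by at most a global phase.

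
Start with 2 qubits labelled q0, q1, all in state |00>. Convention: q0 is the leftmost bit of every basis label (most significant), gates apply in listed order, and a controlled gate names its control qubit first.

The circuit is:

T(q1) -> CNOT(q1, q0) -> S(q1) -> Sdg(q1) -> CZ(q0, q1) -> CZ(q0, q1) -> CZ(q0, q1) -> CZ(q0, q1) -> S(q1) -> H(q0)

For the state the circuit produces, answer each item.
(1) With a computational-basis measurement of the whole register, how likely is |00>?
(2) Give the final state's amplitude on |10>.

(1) The probability of measuring |00> is 1/2. Key observation: gates 4-9 undo each other exactly, leaving only the rest of the circuit to track.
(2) |10> carries amplitude sqrt(2)/2 in the final state.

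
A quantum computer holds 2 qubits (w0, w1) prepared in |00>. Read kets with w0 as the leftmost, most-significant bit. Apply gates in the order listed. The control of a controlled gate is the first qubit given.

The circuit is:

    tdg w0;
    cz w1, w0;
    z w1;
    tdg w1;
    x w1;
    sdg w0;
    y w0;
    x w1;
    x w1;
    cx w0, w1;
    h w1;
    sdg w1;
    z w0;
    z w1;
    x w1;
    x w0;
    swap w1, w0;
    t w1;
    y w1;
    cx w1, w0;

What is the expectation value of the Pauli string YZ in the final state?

The observable YZ averages to -1.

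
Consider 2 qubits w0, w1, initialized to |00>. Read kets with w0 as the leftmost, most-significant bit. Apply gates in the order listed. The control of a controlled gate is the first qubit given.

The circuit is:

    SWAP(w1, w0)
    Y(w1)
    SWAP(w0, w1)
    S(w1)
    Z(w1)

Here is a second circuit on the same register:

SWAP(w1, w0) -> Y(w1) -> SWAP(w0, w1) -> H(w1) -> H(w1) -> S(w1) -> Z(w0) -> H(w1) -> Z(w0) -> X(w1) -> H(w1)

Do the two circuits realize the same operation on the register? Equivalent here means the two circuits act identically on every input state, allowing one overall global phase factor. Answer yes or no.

Yes, they are equivalent — the unitaries differ by at most a global phase.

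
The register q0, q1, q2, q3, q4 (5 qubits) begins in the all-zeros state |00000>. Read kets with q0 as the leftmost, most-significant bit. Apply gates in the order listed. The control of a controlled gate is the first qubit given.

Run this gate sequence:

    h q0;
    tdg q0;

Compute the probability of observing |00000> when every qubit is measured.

A full measurement returns |00000> with probability 1/2.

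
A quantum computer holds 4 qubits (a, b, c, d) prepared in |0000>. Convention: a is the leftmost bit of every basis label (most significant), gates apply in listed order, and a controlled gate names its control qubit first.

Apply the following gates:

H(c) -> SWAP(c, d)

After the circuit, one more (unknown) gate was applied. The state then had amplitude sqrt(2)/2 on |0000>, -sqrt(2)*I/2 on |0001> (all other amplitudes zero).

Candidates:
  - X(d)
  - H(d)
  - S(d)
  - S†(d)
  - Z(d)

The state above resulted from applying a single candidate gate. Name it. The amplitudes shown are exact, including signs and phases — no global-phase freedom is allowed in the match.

The applied gate was S†(d).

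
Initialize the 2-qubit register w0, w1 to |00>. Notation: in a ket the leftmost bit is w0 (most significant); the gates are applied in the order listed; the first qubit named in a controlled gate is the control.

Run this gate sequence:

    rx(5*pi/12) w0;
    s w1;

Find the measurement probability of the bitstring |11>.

Outcome |11> occurs with probability 0.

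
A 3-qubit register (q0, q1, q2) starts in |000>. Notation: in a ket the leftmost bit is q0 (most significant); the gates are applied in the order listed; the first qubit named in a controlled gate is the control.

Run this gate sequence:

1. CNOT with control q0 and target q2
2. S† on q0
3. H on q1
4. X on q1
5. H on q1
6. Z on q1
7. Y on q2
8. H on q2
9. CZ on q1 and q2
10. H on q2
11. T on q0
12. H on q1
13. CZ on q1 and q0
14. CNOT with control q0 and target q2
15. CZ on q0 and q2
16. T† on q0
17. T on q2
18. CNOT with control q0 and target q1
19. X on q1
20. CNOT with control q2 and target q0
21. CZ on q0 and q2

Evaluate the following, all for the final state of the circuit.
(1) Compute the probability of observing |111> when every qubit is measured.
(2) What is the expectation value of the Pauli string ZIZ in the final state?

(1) Outcome |111> occurs with probability 1/2.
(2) In the final state, ZIZ has expectation 1.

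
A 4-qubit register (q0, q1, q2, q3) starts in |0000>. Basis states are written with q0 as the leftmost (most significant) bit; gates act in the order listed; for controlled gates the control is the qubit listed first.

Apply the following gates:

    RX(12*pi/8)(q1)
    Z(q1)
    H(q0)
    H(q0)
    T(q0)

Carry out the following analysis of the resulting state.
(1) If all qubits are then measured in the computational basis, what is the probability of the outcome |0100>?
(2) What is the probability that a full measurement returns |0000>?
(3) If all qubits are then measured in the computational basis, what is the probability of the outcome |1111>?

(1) A full measurement returns |0100> with probability 1/2. Key observation: gates 3-4 undo each other exactly, leaving only the rest of the circuit to track.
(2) Outcome |0000> occurs with probability 1/2.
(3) Outcome |1111> occurs with probability 0.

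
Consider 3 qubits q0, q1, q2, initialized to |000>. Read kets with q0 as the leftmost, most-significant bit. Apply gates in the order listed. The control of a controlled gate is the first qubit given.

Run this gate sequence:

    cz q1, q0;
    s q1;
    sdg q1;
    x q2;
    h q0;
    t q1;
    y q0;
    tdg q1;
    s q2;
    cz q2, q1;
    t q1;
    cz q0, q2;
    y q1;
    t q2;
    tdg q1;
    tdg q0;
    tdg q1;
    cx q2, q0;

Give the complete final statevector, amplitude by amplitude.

The resulting statevector has amplitude sqrt(2)/2 on |011>, sqrt(2)*exp(I*pi/4)/2 on |111>, and 0 on every other basis state.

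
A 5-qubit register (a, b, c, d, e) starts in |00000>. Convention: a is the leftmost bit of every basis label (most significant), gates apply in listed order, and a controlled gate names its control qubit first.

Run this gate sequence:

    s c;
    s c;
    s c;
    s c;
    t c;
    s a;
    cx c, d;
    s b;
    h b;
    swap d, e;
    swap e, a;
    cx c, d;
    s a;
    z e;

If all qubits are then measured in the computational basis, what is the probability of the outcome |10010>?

The probability of measuring |10010> is 0. Key observation: steps 1-4 multiply out to the identity, so the circuit reduces to the remaining gates.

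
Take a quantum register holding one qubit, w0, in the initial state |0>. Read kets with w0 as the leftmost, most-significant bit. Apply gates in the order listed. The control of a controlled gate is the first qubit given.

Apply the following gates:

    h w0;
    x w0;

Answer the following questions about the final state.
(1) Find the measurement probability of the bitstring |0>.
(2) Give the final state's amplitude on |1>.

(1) A full measurement returns |0> with probability 1/2.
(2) |1> carries amplitude sqrt(2)/2 in the final state.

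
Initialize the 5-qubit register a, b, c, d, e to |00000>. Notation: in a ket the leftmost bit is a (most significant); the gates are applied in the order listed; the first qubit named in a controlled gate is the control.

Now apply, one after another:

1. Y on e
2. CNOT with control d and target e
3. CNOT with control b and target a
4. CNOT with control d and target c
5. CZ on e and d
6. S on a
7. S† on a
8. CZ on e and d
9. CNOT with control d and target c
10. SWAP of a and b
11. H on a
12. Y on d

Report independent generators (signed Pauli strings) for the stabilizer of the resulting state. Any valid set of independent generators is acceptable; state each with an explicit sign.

One valid set of independent stabilizer generators is +XIIII, +IZIII, +IIZII, -IIIZI, -IIIIZ (any independent generating set of the same group is equally correct).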